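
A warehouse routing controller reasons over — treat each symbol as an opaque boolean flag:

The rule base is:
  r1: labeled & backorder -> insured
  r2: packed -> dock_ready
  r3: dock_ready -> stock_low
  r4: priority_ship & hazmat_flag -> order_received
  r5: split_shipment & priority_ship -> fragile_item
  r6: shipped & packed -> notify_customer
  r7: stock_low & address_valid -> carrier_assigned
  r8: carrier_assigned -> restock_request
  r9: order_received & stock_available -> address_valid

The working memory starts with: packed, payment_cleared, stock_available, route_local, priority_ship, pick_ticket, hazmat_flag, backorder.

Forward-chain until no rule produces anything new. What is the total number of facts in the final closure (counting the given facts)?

Round 1 fires r2, r4, giving dock_ready, order_received.
Round 2 fires r3, r9, giving stock_low, address_valid.
Round 3 fires r7, giving carrier_assigned.
Round 4 fires r8, giving restock_request.
Closure: {address_valid, backorder, carrier_assigned, dock_ready, hazmat_flag, order_received, packed, payment_cleared, pick_ticket, priority_ship, restock_request, route_local, stock_available, stock_low} — 14 facts.

14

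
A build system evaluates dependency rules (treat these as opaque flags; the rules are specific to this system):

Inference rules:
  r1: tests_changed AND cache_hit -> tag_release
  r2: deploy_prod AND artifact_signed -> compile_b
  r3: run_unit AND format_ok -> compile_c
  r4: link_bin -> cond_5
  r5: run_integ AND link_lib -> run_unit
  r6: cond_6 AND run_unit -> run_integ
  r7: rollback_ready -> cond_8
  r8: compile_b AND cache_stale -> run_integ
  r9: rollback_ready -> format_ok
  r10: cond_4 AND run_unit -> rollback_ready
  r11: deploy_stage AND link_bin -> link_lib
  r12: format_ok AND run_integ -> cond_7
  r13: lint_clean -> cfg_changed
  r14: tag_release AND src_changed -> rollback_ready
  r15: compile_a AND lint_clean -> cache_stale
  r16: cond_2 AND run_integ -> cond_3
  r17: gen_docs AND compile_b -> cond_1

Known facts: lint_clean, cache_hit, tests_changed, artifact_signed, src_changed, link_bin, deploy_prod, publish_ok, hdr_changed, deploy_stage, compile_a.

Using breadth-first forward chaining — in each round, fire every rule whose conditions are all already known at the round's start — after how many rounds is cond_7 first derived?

Round 1 fires r1, r2, r4, r11, r13, r15, giving tag_release, compile_b, cond_5, link_lib, cfg_changed, cache_stale.
Round 2 fires r8, r14, giving run_integ, rollback_ready.
Round 3 fires r5, r7, r9, giving run_unit, cond_8, format_ok.
Round 4 fires r3, r12, giving compile_c, cond_7.
cond_7 first appears in round 4.

4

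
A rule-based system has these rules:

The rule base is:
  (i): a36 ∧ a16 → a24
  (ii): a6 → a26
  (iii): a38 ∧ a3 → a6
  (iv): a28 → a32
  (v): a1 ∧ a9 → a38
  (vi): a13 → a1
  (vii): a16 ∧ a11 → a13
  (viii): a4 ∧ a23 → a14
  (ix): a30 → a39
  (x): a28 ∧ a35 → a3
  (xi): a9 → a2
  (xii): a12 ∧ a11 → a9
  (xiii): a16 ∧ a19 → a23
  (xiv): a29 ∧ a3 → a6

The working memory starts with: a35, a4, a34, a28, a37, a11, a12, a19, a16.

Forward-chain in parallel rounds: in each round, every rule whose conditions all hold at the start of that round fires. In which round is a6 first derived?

4

Round 1: (iv) [a28 → a32]; (vii) [a16 ∧ a11 → a13]; (x) [a28 ∧ a35 → a3]; (xii) [a12 ∧ a11 → a9]; (xiii) [a16 ∧ a19 → a23]. New: a32, a13, a3, a9, a23.
Round 2: (vi) [a13 → a1]; (viii) [a4 ∧ a23 → a14]; (xi) [a9 → a2]. New: a1, a14, a2.
Round 3: (v) [a1 ∧ a9 → a38]. New: a38.
Round 4: (iii) [a38 ∧ a3 → a6]. New: a6.
a6 first appears in round 4.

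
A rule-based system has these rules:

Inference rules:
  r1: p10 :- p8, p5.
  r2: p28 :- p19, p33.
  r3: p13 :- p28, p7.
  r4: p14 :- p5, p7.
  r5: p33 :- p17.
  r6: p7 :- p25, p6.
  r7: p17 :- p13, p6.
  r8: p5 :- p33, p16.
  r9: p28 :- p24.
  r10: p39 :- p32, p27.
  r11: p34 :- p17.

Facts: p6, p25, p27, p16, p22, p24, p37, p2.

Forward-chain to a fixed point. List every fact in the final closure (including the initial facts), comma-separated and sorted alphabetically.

Round 1: r6 [p7 :- p25, p6.]; r9 [p28 :- p24.]. New: p7, p28.
Round 2: r3 [p13 :- p28, p7.]. New: p13.
Round 3: r7 [p17 :- p13, p6.]. New: p17.
Round 4: r5 [p33 :- p17.]; r11 [p34 :- p17.]. New: p33, p34.
Round 5: r8 [p5 :- p33, p16.]. New: p5.
Round 6: r4 [p14 :- p5, p7.]. New: p14.

p13, p14, p16, p17, p2, p22, p24, p25, p27, p28, p33, p34, p37, p5, p6, p7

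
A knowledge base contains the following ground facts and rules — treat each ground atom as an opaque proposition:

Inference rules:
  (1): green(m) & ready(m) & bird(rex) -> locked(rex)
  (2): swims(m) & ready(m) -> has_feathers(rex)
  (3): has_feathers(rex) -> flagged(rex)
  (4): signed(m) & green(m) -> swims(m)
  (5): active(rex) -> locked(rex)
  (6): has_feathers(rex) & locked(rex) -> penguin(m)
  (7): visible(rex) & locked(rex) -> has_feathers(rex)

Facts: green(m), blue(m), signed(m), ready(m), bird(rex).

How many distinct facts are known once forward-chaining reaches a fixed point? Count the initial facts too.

10

[1] (1) [green(m) & ready(m) & bird(rex) -> locked(rex)]; (4) [signed(m) & green(m) -> swims(m)]. ⇒ new: locked(rex), swims(m).
[2] (2) [swims(m) & ready(m) -> has_feathers(rex)]. ⇒ new: has_feathers(rex).
[3] (3) [has_feathers(rex) -> flagged(rex)]; (6) [has_feathers(rex) & locked(rex) -> penguin(m)]. ⇒ new: flagged(rex), penguin(m).
Closure: {bird(rex), blue(m), flagged(rex), green(m), has_feathers(rex), locked(rex), penguin(m), ready(m), signed(m), swims(m)} — 10 facts.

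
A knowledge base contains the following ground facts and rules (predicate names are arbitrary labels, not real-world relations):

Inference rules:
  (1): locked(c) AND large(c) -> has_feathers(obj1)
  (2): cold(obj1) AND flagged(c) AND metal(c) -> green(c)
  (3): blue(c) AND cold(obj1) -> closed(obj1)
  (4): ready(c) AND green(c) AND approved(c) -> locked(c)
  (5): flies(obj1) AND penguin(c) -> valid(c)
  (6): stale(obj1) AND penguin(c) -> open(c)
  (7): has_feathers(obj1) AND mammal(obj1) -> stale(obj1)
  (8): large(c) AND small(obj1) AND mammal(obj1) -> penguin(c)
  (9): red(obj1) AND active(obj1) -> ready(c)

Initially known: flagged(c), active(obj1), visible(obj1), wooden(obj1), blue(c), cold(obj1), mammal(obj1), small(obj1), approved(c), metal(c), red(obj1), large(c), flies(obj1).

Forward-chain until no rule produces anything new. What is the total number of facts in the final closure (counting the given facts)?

22

Round 1: (2) [cold(obj1) AND flagged(c) AND metal(c) -> green(c)]; (3) [blue(c) AND cold(obj1) -> closed(obj1)]; (8) [large(c) AND small(obj1) AND mammal(obj1) -> penguin(c)]; (9) [red(obj1) AND active(obj1) -> ready(c)]. Adds green(c), closed(obj1), penguin(c), ready(c).
Round 2: (4) [ready(c) AND green(c) AND approved(c) -> locked(c)]; (5) [flies(obj1) AND penguin(c) -> valid(c)]. Adds locked(c), valid(c).
Round 3: (1) [locked(c) AND large(c) -> has_feathers(obj1)]. Adds has_feathers(obj1).
Round 4: (7) [has_feathers(obj1) AND mammal(obj1) -> stale(obj1)]. Adds stale(obj1).
Round 5: (6) [stale(obj1) AND penguin(c) -> open(c)]. Adds open(c).
Closure: {active(obj1), approved(c), blue(c), closed(obj1), cold(obj1), flagged(c), flies(obj1), green(c), has_feathers(obj1), large(c), locked(c), mammal(obj1), metal(c), open(c), penguin(c), ready(c), red(obj1), small(obj1), stale(obj1), valid(c), visible(obj1), wooden(obj1)} — 22 facts.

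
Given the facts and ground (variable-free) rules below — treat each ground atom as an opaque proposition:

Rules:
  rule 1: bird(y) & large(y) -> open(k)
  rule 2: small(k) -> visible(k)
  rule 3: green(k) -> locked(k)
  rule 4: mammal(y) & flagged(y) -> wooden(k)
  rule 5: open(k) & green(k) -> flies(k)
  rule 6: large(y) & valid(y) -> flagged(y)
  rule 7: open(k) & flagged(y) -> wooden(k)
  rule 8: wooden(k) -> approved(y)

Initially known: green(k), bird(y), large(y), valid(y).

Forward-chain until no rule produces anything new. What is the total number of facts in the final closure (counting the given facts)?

10

Round 1 fires rule 1, rule 3, rule 6, giving open(k), locked(k), flagged(y).
Round 2 fires rule 5, rule 7, giving flies(k), wooden(k).
Round 3 fires rule 8, giving approved(y).
Closure: {approved(y), bird(y), flagged(y), flies(k), green(k), large(y), locked(k), open(k), valid(y), wooden(k)} — 10 facts.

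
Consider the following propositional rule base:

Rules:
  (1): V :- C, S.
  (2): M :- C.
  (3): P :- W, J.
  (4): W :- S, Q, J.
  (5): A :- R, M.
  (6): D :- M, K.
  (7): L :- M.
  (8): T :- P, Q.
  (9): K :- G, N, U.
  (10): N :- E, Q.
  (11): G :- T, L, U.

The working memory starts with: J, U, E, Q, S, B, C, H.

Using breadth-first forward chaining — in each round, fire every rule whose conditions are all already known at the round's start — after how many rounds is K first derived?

[1] (1) [V :- C, S.]; (2) [M :- C.]; (4) [W :- S, Q, J.]; (10) [N :- E, Q.]. ⇒ new: V, M, W, N.
[2] (3) [P :- W, J.]; (7) [L :- M.]. ⇒ new: P, L.
[3] (8) [T :- P, Q.]. ⇒ new: T.
[4] (11) [G :- T, L, U.]. ⇒ new: G.
[5] (9) [K :- G, N, U.]. ⇒ new: K.
K first appears in round 5.

5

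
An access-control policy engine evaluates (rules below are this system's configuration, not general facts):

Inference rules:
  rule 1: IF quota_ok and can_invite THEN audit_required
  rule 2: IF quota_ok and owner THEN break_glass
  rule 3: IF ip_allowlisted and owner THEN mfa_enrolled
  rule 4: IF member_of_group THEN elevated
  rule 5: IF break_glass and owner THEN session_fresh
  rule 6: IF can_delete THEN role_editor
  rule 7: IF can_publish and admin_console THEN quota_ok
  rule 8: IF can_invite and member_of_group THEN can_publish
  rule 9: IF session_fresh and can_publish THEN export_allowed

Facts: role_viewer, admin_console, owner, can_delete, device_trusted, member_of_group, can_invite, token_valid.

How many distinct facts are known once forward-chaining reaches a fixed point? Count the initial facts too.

Round 1: rule 4 [IF member_of_group THEN elevated]; rule 6 [IF can_delete THEN role_editor]; rule 8 [IF can_invite and member_of_group THEN can_publish]. New: elevated, role_editor, can_publish.
Round 2: rule 7 [IF can_publish and admin_console THEN quota_ok]. New: quota_ok.
Round 3: rule 1 [IF quota_ok and can_invite THEN audit_required]; rule 2 [IF quota_ok and owner THEN break_glass]. New: audit_required, break_glass.
Round 4: rule 5 [IF break_glass and owner THEN session_fresh]. New: session_fresh.
Round 5: rule 9 [IF session_fresh and can_publish THEN export_allowed]. New: export_allowed.
Closure: {admin_console, audit_required, break_glass, can_delete, can_invite, can_publish, device_trusted, elevated, export_allowed, member_of_group, owner, quota_ok, role_editor, role_viewer, session_fresh, token_valid} — 16 facts.

16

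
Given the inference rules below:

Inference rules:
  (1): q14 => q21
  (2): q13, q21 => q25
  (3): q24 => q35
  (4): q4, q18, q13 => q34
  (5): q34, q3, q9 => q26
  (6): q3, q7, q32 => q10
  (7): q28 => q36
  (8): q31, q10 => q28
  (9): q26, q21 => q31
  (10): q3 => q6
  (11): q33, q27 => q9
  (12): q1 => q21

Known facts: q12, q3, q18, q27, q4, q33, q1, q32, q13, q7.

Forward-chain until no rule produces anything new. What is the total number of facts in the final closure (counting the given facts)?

20

Round 1 fires (4), (6), (10), (11), (12), giving q34, q10, q6, q9, q21.
Round 2 fires (2), (5), giving q25, q26.
Round 3 fires (9), giving q31.
Round 4 fires (8), giving q28.
Round 5 fires (7), giving q36.
Closure: {q1, q10, q12, q13, q18, q21, q25, q26, q27, q28, q3, q31, q32, q33, q34, q36, q4, q6, q7, q9} — 20 facts.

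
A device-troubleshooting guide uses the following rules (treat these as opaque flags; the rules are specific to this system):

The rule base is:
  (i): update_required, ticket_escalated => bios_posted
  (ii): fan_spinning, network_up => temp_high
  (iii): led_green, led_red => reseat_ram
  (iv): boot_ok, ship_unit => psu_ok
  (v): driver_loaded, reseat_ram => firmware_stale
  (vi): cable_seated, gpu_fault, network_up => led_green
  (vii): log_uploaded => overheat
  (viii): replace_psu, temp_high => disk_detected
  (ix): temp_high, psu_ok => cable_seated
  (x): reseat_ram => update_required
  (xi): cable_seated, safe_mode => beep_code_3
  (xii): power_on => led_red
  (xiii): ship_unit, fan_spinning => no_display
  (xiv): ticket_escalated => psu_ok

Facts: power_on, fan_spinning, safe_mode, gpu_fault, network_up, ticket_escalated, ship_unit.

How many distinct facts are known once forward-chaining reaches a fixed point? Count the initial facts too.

17

Round 1: (ii) [fan_spinning, network_up => temp_high]; (xii) [power_on => led_red]; (xiii) [ship_unit, fan_spinning => no_display]; (xiv) [ticket_escalated => psu_ok]. New: temp_high, led_red, no_display, psu_ok.
Round 2: (ix) [temp_high, psu_ok => cable_seated]. New: cable_seated.
Round 3: (vi) [cable_seated, gpu_fault, network_up => led_green]; (xi) [cable_seated, safe_mode => beep_code_3]. New: led_green, beep_code_3.
Round 4: (iii) [led_green, led_red => reseat_ram]. New: reseat_ram.
Round 5: (x) [reseat_ram => update_required]. New: update_required.
Round 6: (i) [update_required, ticket_escalated => bios_posted]. New: bios_posted.
Closure: {beep_code_3, bios_posted, cable_seated, fan_spinning, gpu_fault, led_green, led_red, network_up, no_display, power_on, psu_ok, reseat_ram, safe_mode, ship_unit, temp_high, ticket_escalated, update_required} — 17 facts.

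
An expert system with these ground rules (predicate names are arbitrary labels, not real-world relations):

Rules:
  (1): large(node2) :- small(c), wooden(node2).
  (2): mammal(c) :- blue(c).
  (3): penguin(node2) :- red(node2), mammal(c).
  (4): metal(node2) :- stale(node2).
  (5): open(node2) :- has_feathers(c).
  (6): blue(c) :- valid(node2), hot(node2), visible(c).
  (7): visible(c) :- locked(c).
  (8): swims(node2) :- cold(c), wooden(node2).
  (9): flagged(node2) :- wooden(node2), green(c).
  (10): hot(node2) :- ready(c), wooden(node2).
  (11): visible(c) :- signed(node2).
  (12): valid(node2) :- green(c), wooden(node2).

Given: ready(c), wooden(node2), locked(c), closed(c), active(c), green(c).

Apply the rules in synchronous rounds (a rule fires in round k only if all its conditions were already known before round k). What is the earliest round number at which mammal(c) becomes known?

Round 1: (7) [visible(c) :- locked(c).]; (9) [flagged(node2) :- wooden(node2), green(c).]; (10) [hot(node2) :- ready(c), wooden(node2).]; (12) [valid(node2) :- green(c), wooden(node2).]. New: visible(c), flagged(node2), hot(node2), valid(node2).
Round 2: (6) [blue(c) :- valid(node2), hot(node2), visible(c).]. New: blue(c).
Round 3: (2) [mammal(c) :- blue(c).]. New: mammal(c).
mammal(c) first appears in round 3.

3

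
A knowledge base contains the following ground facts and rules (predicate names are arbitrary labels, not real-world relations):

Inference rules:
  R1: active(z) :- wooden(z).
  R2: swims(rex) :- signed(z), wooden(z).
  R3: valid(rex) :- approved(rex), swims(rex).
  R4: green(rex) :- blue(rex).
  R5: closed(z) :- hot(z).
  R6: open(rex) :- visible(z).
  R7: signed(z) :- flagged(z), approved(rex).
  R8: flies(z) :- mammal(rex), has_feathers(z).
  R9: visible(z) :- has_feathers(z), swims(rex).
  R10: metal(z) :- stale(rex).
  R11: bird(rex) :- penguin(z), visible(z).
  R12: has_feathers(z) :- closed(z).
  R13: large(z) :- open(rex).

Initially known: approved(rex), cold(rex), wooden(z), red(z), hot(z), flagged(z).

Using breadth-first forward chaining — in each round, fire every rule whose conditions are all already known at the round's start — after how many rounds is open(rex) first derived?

Round 1 — R1, R5, R7, derive active(z), closed(z), signed(z).
Round 2 — R2, R12, derive swims(rex), has_feathers(z).
Round 3 — R3, R9, derive valid(rex), visible(z).
Round 4 — R6, derive open(rex).
open(rex) first appears in round 4.

4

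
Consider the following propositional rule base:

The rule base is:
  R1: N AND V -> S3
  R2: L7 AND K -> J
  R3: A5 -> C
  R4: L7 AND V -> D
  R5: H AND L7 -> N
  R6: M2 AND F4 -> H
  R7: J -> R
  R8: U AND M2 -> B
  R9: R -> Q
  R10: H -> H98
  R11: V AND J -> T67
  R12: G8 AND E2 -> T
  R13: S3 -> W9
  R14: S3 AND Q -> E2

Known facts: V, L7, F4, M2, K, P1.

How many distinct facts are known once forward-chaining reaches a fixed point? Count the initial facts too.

Round 1 fires R2, R4, R6, giving J, D, H.
Round 2 fires R5, R7, R10, R11, giving N, R, H98, T67.
Round 3 fires R1, R9, giving S3, Q.
Round 4 fires R13, R14, giving W9, E2.
Closure: {D, E2, F4, H, H98, J, K, L7, M2, N, P1, Q, R, S3, T67, V, W9} — 17 facts.

17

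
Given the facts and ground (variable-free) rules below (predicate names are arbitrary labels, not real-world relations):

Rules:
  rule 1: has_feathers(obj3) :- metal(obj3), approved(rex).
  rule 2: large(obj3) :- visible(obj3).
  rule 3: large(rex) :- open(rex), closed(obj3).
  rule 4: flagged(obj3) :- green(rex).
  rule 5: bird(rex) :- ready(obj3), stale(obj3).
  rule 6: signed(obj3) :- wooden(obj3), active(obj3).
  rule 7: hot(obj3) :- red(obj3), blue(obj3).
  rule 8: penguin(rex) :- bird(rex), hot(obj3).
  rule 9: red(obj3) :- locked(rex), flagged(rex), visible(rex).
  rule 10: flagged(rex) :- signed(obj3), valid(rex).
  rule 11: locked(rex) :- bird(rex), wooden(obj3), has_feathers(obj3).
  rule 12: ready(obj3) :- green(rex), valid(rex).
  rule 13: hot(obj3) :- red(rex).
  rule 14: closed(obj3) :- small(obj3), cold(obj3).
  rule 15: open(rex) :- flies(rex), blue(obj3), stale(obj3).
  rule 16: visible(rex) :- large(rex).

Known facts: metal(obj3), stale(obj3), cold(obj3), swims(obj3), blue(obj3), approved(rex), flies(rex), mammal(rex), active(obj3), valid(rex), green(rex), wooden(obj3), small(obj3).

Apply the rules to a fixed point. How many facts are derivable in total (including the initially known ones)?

27

Round 1: rule 1 [has_feathers(obj3) :- metal(obj3), approved(rex).]; rule 4 [flagged(obj3) :- green(rex).]; rule 6 [signed(obj3) :- wooden(obj3), active(obj3).]; rule 12 [ready(obj3) :- green(rex), valid(rex).]; rule 14 [closed(obj3) :- small(obj3), cold(obj3).]; rule 15 [open(rex) :- flies(rex), blue(obj3), stale(obj3).]. Adds has_feathers(obj3), flagged(obj3), signed(obj3), ready(obj3), closed(obj3), open(rex).
Round 2: rule 3 [large(rex) :- open(rex), closed(obj3).]; rule 5 [bird(rex) :- ready(obj3), stale(obj3).]; rule 10 [flagged(rex) :- signed(obj3), valid(rex).]. Adds large(rex), bird(rex), flagged(rex).
Round 3: rule 11 [locked(rex) :- bird(rex), wooden(obj3), has_feathers(obj3).]; rule 16 [visible(rex) :- large(rex).]. Adds locked(rex), visible(rex).
Round 4: rule 9 [red(obj3) :- locked(rex), flagged(rex), visible(rex).]. Adds red(obj3).
Round 5: rule 7 [hot(obj3) :- red(obj3), blue(obj3).]. Adds hot(obj3).
Round 6: rule 8 [penguin(rex) :- bird(rex), hot(obj3).]. Adds penguin(rex).
Closure: {active(obj3), approved(rex), bird(rex), blue(obj3), closed(obj3), cold(obj3), flagged(obj3), flagged(rex), flies(rex), green(rex), has_feathers(obj3), hot(obj3), large(rex), locked(rex), mammal(rex), metal(obj3), open(rex), penguin(rex), ready(obj3), red(obj3), signed(obj3), small(obj3), stale(obj3), swims(obj3), valid(rex), visible(rex), wooden(obj3)} — 27 facts.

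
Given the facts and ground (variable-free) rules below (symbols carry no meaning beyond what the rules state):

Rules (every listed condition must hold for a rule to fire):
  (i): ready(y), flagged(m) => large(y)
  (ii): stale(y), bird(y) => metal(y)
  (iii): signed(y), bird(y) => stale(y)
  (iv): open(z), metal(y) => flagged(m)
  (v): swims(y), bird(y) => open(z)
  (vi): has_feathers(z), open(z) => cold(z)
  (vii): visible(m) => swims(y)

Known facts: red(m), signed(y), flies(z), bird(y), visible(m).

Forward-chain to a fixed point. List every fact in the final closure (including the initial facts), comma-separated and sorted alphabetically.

Round 1: (iii) [signed(y), bird(y) => stale(y)]; (vii) [visible(m) => swims(y)]. Adds stale(y), swims(y).
Round 2: (ii) [stale(y), bird(y) => metal(y)]; (v) [swims(y), bird(y) => open(z)]. Adds metal(y), open(z).
Round 3: (iv) [open(z), metal(y) => flagged(m)]. Adds flagged(m).

bird(y), flagged(m), flies(z), metal(y), open(z), red(m), signed(y), stale(y), swims(y), visible(m)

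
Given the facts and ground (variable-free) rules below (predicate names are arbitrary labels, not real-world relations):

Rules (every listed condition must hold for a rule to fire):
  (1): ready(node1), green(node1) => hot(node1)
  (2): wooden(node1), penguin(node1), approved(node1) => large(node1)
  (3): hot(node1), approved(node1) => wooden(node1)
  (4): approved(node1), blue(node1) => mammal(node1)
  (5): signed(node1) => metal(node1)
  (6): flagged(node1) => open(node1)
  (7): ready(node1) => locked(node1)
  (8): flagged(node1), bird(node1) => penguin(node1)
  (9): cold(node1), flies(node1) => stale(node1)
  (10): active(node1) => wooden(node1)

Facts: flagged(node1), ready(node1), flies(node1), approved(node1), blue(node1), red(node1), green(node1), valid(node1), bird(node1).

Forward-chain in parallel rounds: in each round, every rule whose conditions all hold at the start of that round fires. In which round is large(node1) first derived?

Round 1: (1) [ready(node1), green(node1) => hot(node1)]; (4) [approved(node1), blue(node1) => mammal(node1)]; (6) [flagged(node1) => open(node1)]; (7) [ready(node1) => locked(node1)]; (8) [flagged(node1), bird(node1) => penguin(node1)]. Adds hot(node1), mammal(node1), open(node1), locked(node1), penguin(node1).
Round 2: (3) [hot(node1), approved(node1) => wooden(node1)]. Adds wooden(node1).
Round 3: (2) [wooden(node1), penguin(node1), approved(node1) => large(node1)]. Adds large(node1).
large(node1) first appears in round 3.

3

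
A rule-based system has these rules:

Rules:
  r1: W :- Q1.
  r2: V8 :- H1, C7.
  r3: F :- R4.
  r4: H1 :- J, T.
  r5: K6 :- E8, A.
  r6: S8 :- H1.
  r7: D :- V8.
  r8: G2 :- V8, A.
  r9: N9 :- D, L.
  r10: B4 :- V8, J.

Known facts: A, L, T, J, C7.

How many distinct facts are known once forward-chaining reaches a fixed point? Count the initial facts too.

12

[1] r4 [H1 :- J, T.]. ⇒ new: H1.
[2] r2 [V8 :- H1, C7.]; r6 [S8 :- H1.]. ⇒ new: V8, S8.
[3] r7 [D :- V8.]; r8 [G2 :- V8, A.]; r10 [B4 :- V8, J.]. ⇒ new: D, G2, B4.
[4] r9 [N9 :- D, L.]. ⇒ new: N9.
Closure: {A, B4, C7, D, G2, H1, J, L, N9, S8, T, V8} — 12 facts.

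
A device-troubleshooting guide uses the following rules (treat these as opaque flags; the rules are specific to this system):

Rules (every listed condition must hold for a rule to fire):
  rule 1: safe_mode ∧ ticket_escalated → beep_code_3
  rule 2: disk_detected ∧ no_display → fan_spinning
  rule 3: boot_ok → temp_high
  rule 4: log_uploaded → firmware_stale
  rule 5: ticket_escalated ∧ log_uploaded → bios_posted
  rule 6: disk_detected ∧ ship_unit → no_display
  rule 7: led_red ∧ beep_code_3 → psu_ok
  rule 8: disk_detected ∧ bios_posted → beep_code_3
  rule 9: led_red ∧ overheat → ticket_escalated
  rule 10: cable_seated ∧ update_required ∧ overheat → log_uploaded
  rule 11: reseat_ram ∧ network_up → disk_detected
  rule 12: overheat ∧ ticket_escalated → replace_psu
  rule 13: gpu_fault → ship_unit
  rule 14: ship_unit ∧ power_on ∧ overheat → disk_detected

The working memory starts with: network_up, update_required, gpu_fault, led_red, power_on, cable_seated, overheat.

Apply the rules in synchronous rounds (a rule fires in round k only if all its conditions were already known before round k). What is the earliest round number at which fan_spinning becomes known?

4

Round 1: rule 9 [led_red ∧ overheat → ticket_escalated]; rule 10 [cable_seated ∧ update_required ∧ overheat → log_uploaded]; rule 13 [gpu_fault → ship_unit]. New: ticket_escalated, log_uploaded, ship_unit.
Round 2: rule 4 [log_uploaded → firmware_stale]; rule 5 [ticket_escalated ∧ log_uploaded → bios_posted]; rule 12 [overheat ∧ ticket_escalated → replace_psu]; rule 14 [ship_unit ∧ power_on ∧ overheat → disk_detected]. New: firmware_stale, bios_posted, replace_psu, disk_detected.
Round 3: rule 6 [disk_detected ∧ ship_unit → no_display]; rule 8 [disk_detected ∧ bios_posted → beep_code_3]. New: no_display, beep_code_3.
Round 4: rule 2 [disk_detected ∧ no_display → fan_spinning]; rule 7 [led_red ∧ beep_code_3 → psu_ok]. New: fan_spinning, psu_ok.
fan_spinning first appears in round 4.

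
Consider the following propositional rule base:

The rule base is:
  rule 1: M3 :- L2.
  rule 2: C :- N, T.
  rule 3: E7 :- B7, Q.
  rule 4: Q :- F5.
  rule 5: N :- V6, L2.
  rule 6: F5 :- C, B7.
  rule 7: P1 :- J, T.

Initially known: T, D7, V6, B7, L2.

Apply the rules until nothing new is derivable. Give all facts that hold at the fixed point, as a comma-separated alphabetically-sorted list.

B7, C, D7, E7, F5, L2, M3, N, Q, T, V6

Round 1 — rule 1, rule 5, derive M3, N.
Round 2 — rule 2, derive C.
Round 3 — rule 6, derive F5.
Round 4 — rule 4, derive Q.
Round 5 — rule 3, derive E7.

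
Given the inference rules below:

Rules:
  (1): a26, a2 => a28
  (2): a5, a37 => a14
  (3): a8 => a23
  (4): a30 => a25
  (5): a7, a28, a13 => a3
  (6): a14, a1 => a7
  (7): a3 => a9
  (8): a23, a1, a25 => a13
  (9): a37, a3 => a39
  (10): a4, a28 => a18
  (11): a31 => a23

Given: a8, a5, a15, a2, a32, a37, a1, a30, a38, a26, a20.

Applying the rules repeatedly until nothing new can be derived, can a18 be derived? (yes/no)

no

Round 1 — (1), (2), (3), (4), derive a28, a14, a23, a25.
Round 2 — (6), (8), derive a7, a13.
Round 3 — (5), derive a3.
Round 4 — (7), (9), derive a9, a39.
Fixed point reached. a18 is concluded only by (10); (10) needs a4 (never derived).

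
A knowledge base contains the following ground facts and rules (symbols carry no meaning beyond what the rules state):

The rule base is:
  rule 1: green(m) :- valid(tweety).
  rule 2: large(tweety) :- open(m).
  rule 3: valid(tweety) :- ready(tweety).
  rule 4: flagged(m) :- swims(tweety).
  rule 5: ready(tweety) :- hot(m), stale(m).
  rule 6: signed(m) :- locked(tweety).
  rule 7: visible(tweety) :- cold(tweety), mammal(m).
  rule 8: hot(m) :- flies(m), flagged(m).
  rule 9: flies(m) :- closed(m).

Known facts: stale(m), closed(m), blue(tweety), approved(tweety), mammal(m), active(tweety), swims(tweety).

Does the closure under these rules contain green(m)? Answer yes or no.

yes

[1] rule 4 [flagged(m) :- swims(tweety).]; rule 9 [flies(m) :- closed(m).]. ⇒ new: flagged(m), flies(m).
[2] rule 8 [hot(m) :- flies(m), flagged(m).]. ⇒ new: hot(m).
[3] rule 5 [ready(tweety) :- hot(m), stale(m).]. ⇒ new: ready(tweety).
[4] rule 3 [valid(tweety) :- ready(tweety).]. ⇒ new: valid(tweety).
[5] rule 1 [green(m) :- valid(tweety).]. ⇒ new: green(m).
green(m) appears in round 5, so it is derivable.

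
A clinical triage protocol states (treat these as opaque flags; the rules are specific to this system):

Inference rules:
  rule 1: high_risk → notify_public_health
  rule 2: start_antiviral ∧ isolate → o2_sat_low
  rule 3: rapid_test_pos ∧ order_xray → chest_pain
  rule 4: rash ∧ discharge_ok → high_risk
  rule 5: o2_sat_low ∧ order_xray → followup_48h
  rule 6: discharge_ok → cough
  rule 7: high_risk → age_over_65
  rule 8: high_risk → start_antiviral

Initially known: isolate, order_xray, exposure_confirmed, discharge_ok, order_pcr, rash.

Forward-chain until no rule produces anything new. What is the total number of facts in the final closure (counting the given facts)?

Round 1 fires rule 4, rule 6, giving high_risk, cough.
Round 2 fires rule 1, rule 7, rule 8, giving notify_public_health, age_over_65, start_antiviral.
Round 3 fires rule 2, giving o2_sat_low.
Round 4 fires rule 5, giving followup_48h.
Closure: {age_over_65, cough, discharge_ok, exposure_confirmed, followup_48h, high_risk, isolate, notify_public_health, o2_sat_low, order_pcr, order_xray, rash, start_antiviral} — 13 facts.

13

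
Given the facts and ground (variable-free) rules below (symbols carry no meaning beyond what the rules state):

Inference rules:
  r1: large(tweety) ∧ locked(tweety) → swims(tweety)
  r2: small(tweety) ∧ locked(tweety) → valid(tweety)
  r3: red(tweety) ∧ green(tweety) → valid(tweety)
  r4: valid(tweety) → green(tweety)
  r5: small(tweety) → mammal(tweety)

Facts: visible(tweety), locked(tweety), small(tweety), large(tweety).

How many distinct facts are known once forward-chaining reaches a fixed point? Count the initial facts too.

Round 1 — r1, r2, r5, derive swims(tweety), valid(tweety), mammal(tweety).
Round 2 — r4, derive green(tweety).
Closure: {green(tweety), large(tweety), locked(tweety), mammal(tweety), small(tweety), swims(tweety), valid(tweety), visible(tweety)} — 8 facts.

8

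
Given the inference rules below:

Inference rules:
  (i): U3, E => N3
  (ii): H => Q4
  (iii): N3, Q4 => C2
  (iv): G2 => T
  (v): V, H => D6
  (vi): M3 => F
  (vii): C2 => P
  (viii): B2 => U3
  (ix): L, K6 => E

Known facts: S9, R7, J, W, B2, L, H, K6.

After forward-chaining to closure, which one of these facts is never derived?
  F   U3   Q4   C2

F

Round 1 — (ii), (viii), (ix), derive Q4, U3, E.
Round 2 — (i), derive N3.
Round 3 — (iii), derive C2.
Round 4 — (vii), derive P.
Derived: C2 (round 3), Q4 (round 1), U3 (round 1). F never appears in any round.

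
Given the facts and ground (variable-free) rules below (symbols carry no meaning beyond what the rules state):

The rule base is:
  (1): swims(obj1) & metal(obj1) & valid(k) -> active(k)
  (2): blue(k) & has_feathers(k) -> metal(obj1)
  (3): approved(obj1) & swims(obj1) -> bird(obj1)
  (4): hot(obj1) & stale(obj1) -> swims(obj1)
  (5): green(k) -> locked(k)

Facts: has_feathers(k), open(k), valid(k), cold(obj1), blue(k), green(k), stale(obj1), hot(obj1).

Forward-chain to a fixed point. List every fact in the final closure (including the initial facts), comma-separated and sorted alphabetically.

Round 1: (2) [blue(k) & has_feathers(k) -> metal(obj1)]; (4) [hot(obj1) & stale(obj1) -> swims(obj1)]; (5) [green(k) -> locked(k)]. Adds metal(obj1), swims(obj1), locked(k).
Round 2: (1) [swims(obj1) & metal(obj1) & valid(k) -> active(k)]. Adds active(k).

active(k), blue(k), cold(obj1), green(k), has_feathers(k), hot(obj1), locked(k), metal(obj1), open(k), stale(obj1), swims(obj1), valid(k)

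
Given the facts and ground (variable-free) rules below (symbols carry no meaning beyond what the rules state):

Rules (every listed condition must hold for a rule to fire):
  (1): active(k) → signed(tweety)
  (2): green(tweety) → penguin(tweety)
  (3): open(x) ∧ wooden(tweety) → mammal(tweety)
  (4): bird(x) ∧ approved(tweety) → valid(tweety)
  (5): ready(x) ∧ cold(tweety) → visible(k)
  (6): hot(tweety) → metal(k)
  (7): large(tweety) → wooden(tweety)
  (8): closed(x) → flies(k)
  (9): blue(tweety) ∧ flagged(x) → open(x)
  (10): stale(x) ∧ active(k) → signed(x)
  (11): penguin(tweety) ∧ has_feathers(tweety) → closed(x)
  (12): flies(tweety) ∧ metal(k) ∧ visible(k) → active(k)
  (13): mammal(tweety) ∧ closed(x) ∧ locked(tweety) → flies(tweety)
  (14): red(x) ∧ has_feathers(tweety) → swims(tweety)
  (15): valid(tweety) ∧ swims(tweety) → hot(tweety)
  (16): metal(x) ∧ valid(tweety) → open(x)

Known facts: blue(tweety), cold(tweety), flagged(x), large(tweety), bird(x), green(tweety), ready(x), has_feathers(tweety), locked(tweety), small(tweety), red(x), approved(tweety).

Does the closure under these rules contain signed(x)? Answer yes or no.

no

Round 1: (2) [green(tweety) → penguin(tweety)]; (4) [bird(x) ∧ approved(tweety) → valid(tweety)]; (5) [ready(x) ∧ cold(tweety) → visible(k)]; (7) [large(tweety) → wooden(tweety)]; (9) [blue(tweety) ∧ flagged(x) → open(x)]; (14) [red(x) ∧ has_feathers(tweety) → swims(tweety)]. New: penguin(tweety), valid(tweety), visible(k), wooden(tweety), open(x), swims(tweety).
Round 2: (3) [open(x) ∧ wooden(tweety) → mammal(tweety)]; (11) [penguin(tweety) ∧ has_feathers(tweety) → closed(x)]; (15) [valid(tweety) ∧ swims(tweety) → hot(tweety)]. New: mammal(tweety), closed(x), hot(tweety).
Round 3: (6) [hot(tweety) → metal(k)]; (8) [closed(x) → flies(k)]; (13) [mammal(tweety) ∧ closed(x) ∧ locked(tweety) → flies(tweety)]. New: metal(k), flies(k), flies(tweety).
Round 4: (12) [flies(tweety) ∧ metal(k) ∧ visible(k) → active(k)]. New: active(k).
Round 5: (1) [active(k) → signed(tweety)]. New: signed(tweety).
Fixed point reached. signed(x) is concluded only by (10); (10) needs stale(x) (never derived).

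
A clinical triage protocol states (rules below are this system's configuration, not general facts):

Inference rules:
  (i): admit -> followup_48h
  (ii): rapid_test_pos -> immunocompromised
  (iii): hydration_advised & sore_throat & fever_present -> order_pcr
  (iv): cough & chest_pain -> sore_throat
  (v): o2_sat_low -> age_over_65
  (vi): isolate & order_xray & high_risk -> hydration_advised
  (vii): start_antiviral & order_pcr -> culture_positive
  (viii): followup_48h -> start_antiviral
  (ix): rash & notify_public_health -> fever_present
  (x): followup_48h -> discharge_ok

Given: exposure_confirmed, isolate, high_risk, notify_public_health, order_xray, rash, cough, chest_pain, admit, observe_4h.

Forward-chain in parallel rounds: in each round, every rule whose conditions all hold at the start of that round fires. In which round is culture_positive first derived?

Round 1: (i) [admit -> followup_48h]; (iv) [cough & chest_pain -> sore_throat]; (vi) [isolate & order_xray & high_risk -> hydration_advised]; (ix) [rash & notify_public_health -> fever_present]. New: followup_48h, sore_throat, hydration_advised, fever_present.
Round 2: (iii) [hydration_advised & sore_throat & fever_present -> order_pcr]; (viii) [followup_48h -> start_antiviral]; (x) [followup_48h -> discharge_ok]. New: order_pcr, start_antiviral, discharge_ok.
Round 3: (vii) [start_antiviral & order_pcr -> culture_positive]. New: culture_positive.
culture_positive first appears in round 3.

3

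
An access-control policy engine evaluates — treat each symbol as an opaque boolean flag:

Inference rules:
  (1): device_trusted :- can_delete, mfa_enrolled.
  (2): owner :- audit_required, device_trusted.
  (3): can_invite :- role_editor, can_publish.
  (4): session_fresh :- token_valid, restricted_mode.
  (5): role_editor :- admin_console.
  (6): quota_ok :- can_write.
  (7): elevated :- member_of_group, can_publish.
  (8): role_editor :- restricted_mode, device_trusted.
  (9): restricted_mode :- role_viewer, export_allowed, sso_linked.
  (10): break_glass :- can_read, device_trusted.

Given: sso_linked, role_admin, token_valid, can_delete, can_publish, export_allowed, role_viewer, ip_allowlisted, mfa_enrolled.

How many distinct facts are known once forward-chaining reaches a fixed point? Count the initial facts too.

Round 1 fires (1), (9), giving device_trusted, restricted_mode.
Round 2 fires (4), (8), giving session_fresh, role_editor.
Round 3 fires (3), giving can_invite.
Closure: {can_delete, can_invite, can_publish, device_trusted, export_allowed, ip_allowlisted, mfa_enrolled, restricted_mode, role_admin, role_editor, role_viewer, session_fresh, sso_linked, token_valid} — 14 facts.

14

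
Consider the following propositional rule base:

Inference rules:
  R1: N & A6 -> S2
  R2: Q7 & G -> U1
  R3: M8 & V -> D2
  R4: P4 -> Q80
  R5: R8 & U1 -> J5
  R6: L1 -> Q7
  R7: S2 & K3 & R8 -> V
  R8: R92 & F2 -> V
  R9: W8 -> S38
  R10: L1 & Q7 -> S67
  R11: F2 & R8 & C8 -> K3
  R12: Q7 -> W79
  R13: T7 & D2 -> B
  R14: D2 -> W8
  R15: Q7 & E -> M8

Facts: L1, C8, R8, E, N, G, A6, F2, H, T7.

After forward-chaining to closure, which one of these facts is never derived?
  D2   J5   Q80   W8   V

Q80

Round 1 — R1, R6, R11, derive S2, Q7, K3.
Round 2 — R2, R7, R10, R12, R15, derive U1, V, S67, W79, M8.
Round 3 — R3, R5, derive D2, J5.
Round 4 — R13, R14, derive B, W8.
Round 5 — R9, derive S38.
Derived: W8 (round 4), D2 (round 3), V (round 2), J5 (round 3). Q80 never appears in any round.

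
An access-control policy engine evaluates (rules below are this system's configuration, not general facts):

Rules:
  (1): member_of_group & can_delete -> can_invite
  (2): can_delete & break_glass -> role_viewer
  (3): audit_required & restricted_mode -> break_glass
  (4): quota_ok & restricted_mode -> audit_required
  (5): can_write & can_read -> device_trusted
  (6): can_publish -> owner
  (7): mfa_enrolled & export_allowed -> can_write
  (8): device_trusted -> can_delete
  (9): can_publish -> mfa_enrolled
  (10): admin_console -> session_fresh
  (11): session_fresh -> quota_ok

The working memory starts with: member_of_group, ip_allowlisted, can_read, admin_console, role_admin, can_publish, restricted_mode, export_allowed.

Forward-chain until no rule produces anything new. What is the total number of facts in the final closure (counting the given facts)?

19

Round 1: (6) [can_publish -> owner]; (9) [can_publish -> mfa_enrolled]; (10) [admin_console -> session_fresh]. New: owner, mfa_enrolled, session_fresh.
Round 2: (7) [mfa_enrolled & export_allowed -> can_write]; (11) [session_fresh -> quota_ok]. New: can_write, quota_ok.
Round 3: (4) [quota_ok & restricted_mode -> audit_required]; (5) [can_write & can_read -> device_trusted]. New: audit_required, device_trusted.
Round 4: (3) [audit_required & restricted_mode -> break_glass]; (8) [device_trusted -> can_delete]. New: break_glass, can_delete.
Round 5: (1) [member_of_group & can_delete -> can_invite]; (2) [can_delete & break_glass -> role_viewer]. New: can_invite, role_viewer.
Closure: {admin_console, audit_required, break_glass, can_delete, can_invite, can_publish, can_read, can_write, device_trusted, export_allowed, ip_allowlisted, member_of_group, mfa_enrolled, owner, quota_ok, restricted_mode, role_admin, role_viewer, session_fresh} — 19 facts.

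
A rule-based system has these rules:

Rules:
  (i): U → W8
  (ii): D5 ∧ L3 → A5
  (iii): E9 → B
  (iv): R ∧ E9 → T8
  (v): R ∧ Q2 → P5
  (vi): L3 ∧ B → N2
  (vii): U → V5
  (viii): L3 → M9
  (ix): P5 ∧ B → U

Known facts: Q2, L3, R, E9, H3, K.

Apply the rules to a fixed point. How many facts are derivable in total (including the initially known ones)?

14

Round 1 — (iii), (iv), (v), (viii), derive B, T8, P5, M9.
Round 2 — (vi), (ix), derive N2, U.
Round 3 — (i), (vii), derive W8, V5.
Closure: {B, E9, H3, K, L3, M9, N2, P5, Q2, R, T8, U, V5, W8} — 14 facts.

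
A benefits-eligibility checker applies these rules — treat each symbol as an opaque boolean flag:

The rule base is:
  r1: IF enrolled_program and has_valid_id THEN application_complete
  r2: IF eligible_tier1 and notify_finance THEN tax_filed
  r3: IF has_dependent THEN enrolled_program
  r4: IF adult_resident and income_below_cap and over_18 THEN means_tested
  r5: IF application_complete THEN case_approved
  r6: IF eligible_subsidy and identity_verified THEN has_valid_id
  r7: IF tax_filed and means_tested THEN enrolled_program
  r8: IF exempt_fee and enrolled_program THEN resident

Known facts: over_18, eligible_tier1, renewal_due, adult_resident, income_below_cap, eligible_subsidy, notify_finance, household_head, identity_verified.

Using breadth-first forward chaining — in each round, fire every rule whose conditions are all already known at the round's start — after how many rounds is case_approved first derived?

4

[1] r2 [IF eligible_tier1 and notify_finance THEN tax_filed]; r4 [IF adult_resident and income_below_cap and over_18 THEN means_tested]; r6 [IF eligible_subsidy and identity_verified THEN has_valid_id]. ⇒ new: tax_filed, means_tested, has_valid_id.
[2] r7 [IF tax_filed and means_tested THEN enrolled_program]. ⇒ new: enrolled_program.
[3] r1 [IF enrolled_program and has_valid_id THEN application_complete]. ⇒ new: application_complete.
[4] r5 [IF application_complete THEN case_approved]. ⇒ new: case_approved.
case_approved first appears in round 4.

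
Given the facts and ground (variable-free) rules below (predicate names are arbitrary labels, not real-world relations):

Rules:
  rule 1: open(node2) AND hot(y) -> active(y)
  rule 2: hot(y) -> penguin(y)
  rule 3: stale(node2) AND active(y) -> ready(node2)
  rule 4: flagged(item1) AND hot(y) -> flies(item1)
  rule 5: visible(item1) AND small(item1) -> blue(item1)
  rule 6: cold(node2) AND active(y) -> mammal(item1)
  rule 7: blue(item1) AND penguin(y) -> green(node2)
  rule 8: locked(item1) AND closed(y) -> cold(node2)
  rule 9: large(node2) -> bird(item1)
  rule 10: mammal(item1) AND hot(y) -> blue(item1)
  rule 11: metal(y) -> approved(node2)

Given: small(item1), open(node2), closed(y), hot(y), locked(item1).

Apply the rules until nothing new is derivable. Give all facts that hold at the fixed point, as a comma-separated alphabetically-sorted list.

active(y), blue(item1), closed(y), cold(node2), green(node2), hot(y), locked(item1), mammal(item1), open(node2), penguin(y), small(item1)

[1] rule 1 [open(node2) AND hot(y) -> active(y)]; rule 2 [hot(y) -> penguin(y)]; rule 8 [locked(item1) AND closed(y) -> cold(node2)]. ⇒ new: active(y), penguin(y), cold(node2).
[2] rule 6 [cold(node2) AND active(y) -> mammal(item1)]. ⇒ new: mammal(item1).
[3] rule 10 [mammal(item1) AND hot(y) -> blue(item1)]. ⇒ new: blue(item1).
[4] rule 7 [blue(item1) AND penguin(y) -> green(node2)]. ⇒ new: green(node2).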